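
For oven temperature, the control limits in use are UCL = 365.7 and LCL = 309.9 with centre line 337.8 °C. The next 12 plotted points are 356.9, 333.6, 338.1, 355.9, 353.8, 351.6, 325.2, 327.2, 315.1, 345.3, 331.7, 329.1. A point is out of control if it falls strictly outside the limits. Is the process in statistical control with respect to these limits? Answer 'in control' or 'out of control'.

in control

All 12 points lie within [309.9, 365.7].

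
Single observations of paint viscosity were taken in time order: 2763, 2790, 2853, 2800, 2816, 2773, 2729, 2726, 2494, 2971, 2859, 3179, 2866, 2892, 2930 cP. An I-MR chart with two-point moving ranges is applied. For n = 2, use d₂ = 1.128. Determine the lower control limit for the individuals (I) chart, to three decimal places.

X̄ = (2763 + 2790 + 2853 + 2800 + 2816 + 2773 + 2729 + 2726 + 2494 + 2971 + 2859 + 3179 + 2866 + 2892 + 2930) / 15 = 2829.4000
Moving ranges: 27, 63, 53, 16, 43, 44, 3, 232, 477, 112, 320, 313, 26, 38; M̄R̄ = 1767.0000 / 14 = 126.2143
LCL = X̄ − 3·M̄R̄/d₂ = 2829.4000 − 3 × 126.2143 / 1.128 = 2493.7237

2493.724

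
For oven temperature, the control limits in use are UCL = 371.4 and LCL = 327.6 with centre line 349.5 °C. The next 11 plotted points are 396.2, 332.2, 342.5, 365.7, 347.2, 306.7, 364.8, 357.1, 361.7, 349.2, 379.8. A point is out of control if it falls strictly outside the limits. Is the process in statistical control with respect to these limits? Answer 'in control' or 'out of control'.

out of control

Compare each point to [327.6, 371.4]: sample 1 = 396.2 > UCL; sample 6 = 306.7 < LCL; sample 11 = 379.8 > UCL.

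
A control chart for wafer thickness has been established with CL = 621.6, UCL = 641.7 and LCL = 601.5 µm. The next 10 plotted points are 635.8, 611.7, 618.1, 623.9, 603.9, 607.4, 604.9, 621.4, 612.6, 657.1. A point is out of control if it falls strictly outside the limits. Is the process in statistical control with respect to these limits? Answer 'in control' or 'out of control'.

Compare each point to [601.5, 641.7]: sample 10 = 657.1 > UCL.

out of control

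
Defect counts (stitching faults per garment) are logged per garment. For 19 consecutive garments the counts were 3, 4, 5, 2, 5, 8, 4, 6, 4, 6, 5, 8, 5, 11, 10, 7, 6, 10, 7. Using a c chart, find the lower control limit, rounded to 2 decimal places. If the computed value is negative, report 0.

0.00

c̄ = (3 + 4 + 5 + 2 + 5 + 8 + 4 + 6 + 4 + 6 + 5 + 8 + 5 + 11 + 10 + 7 + 6 + 10 + 7) / 19 = 116 / 19 = 6.1053
LCL = c̄ − 3√c̄ = 6.1053 − 3 × 2.4709 = -1.3074 → 0 (cannot be negative)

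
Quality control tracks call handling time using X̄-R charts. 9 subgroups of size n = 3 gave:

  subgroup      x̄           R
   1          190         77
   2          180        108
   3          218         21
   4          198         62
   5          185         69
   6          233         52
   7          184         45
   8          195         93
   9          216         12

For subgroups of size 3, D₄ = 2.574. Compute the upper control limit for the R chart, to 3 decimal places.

154.154

R̄ = (77 + 108 + 21 + 62 + 69 + 52 + 45 + 93 + 12) / 9 = 539.0000 / 9 = 59.8889
UCL_R = D₄·R̄ = 2.574 × 59.8889 = 154.1540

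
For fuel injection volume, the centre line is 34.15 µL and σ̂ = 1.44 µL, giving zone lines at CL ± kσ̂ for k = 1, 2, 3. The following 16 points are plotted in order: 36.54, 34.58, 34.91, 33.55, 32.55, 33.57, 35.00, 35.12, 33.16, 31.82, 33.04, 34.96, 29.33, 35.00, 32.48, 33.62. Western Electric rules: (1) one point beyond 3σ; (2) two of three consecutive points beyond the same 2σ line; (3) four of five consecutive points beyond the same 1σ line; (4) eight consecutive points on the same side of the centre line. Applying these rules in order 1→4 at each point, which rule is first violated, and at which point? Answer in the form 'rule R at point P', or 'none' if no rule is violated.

Zone of each point (C = within 1σ̂, B = 1σ̂–2σ̂, A = 2σ̂–3σ̂, * = beyond 3σ̂; sign = side of CL): 1:+B, 2:+C, 3:+C, 4:-C, 5:-B, 6:-C, 7:+C, 8:+C, 9:-C, 10:-B, 11:-C, 12:+C, 13:-*, 14:+C, 15:-B, 16:-C
Rule 1 (one point beyond the 3σ limits) is satisfied at point 13.

rule 1 at point 13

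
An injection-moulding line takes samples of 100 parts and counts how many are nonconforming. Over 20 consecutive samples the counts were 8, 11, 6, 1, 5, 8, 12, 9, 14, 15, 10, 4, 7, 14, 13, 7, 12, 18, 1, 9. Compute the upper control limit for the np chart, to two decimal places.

p̄ = Σdᵢ / (k·n) = 184 / (20 × 100) = 0.09200
UCL = np̄ + 3·√(np̄(1−p̄)) = 9.2000 + 3 × √(9.2000×0.90800) = 9.2000 + 3 × 2.8903 = 17.8708

17.87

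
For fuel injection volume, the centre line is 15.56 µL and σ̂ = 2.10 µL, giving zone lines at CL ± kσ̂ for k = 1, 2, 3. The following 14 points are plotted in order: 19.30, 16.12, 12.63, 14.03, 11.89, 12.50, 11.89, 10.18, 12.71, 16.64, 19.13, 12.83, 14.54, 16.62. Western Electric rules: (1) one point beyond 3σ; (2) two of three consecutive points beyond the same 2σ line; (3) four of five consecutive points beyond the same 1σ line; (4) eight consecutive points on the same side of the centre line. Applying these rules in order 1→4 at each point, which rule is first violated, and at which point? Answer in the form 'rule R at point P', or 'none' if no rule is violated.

rule 3 at point 7

Zone of each point (C = within 1σ̂, B = 1σ̂–2σ̂, A = 2σ̂–3σ̂, * = beyond 3σ̂; sign = side of CL): 1:+B, 2:+C, 3:-B, 4:-C, 5:-B, 6:-B, 7:-B, 8:-A, 9:-B, 10:+C, 11:+B, 12:-B, 13:-C, 14:+C
Rule 3 (four of five consecutive points beyond the same 1σ limit) is satisfied at point 7.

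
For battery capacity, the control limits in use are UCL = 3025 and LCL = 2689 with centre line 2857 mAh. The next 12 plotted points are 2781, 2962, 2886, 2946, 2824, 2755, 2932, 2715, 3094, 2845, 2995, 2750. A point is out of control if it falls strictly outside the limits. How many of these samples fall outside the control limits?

1

Compare each point to [2689, 3025]: sample 9 = 3094 > UCL.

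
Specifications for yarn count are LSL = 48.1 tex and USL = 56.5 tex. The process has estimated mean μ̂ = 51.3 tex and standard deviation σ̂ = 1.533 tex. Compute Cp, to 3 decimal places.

Cp = (USL − LSL) / (6σ̂) = (56.5 − 48.1) / (6 × 1.533) = 8.4000 / 9.1980 = 0.9132

0.913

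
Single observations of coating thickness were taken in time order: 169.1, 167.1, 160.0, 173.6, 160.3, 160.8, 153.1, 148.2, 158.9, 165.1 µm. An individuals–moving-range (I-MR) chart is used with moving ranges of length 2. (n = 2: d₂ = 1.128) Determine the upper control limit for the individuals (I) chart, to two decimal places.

X̄ = (169.1 + 167.1 + 160.0 + 173.6 + 160.3 + 160.8 + 153.1 + 148.2 + 158.9 + 165.1) / 10 = 161.6200
Moving ranges: 2.0, 7.1, 13.6, 13.3, 0.5, 7.7, 4.9, 10.7, 6.2; M̄R̄ = 66.0000 / 9 = 7.3333
UCL = X̄ + 3·M̄R̄/d₂ = 161.6200 + 3 × 7.3333 / 1.128 = 181.1235

181.12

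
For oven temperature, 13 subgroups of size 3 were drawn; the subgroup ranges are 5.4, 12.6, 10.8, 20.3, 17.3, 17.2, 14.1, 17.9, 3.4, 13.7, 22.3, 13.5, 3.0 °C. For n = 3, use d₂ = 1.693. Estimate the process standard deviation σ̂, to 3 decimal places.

R̄ = (5.4 + 12.6 + 10.8 + 20.3 + 17.3 + 17.2 + 14.1 + 17.9 + 3.4 + 13.7 + 22.3 + 13.5 + 3.0) / 13 = 13.1923
σ̂ = R̄ / d₂ = 13.1923 / 1.693 = 7.7923

7.792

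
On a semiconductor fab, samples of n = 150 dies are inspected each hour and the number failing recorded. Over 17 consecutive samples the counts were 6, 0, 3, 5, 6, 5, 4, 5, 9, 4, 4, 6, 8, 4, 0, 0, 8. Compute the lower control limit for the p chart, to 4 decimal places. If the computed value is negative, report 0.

p̄ = Σdᵢ / (k·n) = 77 / (17 × 150) = 0.03020
LCL = p̄ − 3·√(p̄(1−p̄)/n) = 0.03020 − 3 × 0.01397 = -0.01172 → 0 (negative, so LCL = 0)

0.0000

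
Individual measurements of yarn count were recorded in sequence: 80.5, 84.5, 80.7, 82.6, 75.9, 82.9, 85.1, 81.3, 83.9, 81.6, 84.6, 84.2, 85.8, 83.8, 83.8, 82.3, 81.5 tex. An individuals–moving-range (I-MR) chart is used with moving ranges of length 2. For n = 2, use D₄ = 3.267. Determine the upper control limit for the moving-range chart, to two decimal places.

8.90

Moving ranges: 4.0, 3.8, 1.9, 6.7, 7.0, 2.2, 3.8, 2.6, 2.3, 3.0, 0.4, 1.6, 2.0, 0.0, 1.5, 0.8; M̄R̄ = 43.6000 / 16 = 2.7250
UCL_MR = D₄·M̄R̄ = 3.267 × 2.7250 = 8.9026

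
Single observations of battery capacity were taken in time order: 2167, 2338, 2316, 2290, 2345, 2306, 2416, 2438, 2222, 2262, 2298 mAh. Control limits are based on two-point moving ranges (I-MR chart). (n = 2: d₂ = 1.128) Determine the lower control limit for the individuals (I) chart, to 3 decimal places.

2112.898

X̄ = (2167 + 2338 + 2316 + 2290 + 2345 + 2306 + 2416 + 2438 + 2222 + 2262 + 2298) / 11 = 2308.9091
Moving ranges: 171, 22, 26, 55, 39, 110, 22, 216, 40, 36; M̄R̄ = 737.0000 / 10 = 73.7000
LCL = X̄ − 3·M̄R̄/d₂ = 2308.9091 − 3 × 73.7000 / 1.128 = 2112.8985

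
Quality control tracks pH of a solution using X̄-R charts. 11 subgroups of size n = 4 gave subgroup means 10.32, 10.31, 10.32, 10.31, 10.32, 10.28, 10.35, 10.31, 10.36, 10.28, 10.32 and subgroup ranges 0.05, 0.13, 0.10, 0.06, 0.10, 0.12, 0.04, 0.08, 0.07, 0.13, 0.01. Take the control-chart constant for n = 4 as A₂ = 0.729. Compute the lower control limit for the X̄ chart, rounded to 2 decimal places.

10.26

X̄̄ = (10.32 + 10.31 + 10.32 + 10.31 + 10.32 + 10.28 + 10.35 + 10.31 + 10.36 + 10.28 + 10.32) / 11 = 113.4800 / 11 = 10.3164
R̄ = (0.05 + 0.13 + 0.10 + 0.06 + 0.10 + 0.12 + 0.04 + 0.08 + 0.07 + 0.13 + 0.01) / 11 = 0.8900 / 11 = 0.0809
LCL = X̄̄ − A₂·R̄ = 10.3164 − 0.729 × 0.0809 = 10.2574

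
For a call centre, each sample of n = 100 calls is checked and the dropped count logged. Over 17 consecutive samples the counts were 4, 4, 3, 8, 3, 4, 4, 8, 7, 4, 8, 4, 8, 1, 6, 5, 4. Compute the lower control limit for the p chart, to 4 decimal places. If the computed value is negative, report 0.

0.0000

p̄ = Σdᵢ / (k·n) = 85 / (17 × 100) = 0.05000
LCL = p̄ − 3·√(p̄(1−p̄)/n) = 0.05000 − 3 × 0.02179 = -0.01538 → 0 (negative, so LCL = 0)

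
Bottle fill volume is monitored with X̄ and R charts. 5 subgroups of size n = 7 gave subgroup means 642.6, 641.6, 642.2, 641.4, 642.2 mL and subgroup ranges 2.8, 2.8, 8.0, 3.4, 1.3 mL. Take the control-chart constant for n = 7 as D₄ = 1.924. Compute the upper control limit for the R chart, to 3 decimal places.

7.042

R̄ = (2.8 + 2.8 + 8.0 + 3.4 + 1.3) / 5 = 18.3000 / 5 = 3.6600
UCL_R = D₄·R̄ = 1.924 × 3.6600 = 7.0418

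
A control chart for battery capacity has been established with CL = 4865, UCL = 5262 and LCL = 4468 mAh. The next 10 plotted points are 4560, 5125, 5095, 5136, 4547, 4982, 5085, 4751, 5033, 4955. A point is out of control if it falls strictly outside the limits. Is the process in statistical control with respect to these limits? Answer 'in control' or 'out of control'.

All 10 points lie within [4468, 5262].

in control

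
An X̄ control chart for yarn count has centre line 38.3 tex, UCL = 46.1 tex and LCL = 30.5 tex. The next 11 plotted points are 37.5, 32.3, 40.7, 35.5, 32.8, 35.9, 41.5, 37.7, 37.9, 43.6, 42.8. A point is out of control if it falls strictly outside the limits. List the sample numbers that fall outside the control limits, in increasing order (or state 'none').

none

All 11 points lie within [30.5, 46.1].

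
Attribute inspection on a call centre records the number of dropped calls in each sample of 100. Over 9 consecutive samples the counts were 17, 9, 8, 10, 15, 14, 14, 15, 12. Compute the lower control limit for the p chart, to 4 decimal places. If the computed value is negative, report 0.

p̄ = Σdᵢ / (k·n) = 114 / (9 × 100) = 0.12667
LCL = p̄ − 3·√(p̄(1−p̄)/n) = 0.12667 − 3 × 0.03326 = 0.02689

0.0269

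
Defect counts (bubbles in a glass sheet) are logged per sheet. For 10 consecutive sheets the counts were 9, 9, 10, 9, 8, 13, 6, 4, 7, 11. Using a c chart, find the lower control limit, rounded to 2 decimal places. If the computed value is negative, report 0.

0.00

c̄ = (9 + 9 + 10 + 9 + 8 + 13 + 6 + 4 + 7 + 11) / 10 = 86 / 10 = 8.6000
LCL = c̄ − 3√c̄ = 8.6000 − 3 × 2.9326 = -0.1977 → 0 (cannot be negative)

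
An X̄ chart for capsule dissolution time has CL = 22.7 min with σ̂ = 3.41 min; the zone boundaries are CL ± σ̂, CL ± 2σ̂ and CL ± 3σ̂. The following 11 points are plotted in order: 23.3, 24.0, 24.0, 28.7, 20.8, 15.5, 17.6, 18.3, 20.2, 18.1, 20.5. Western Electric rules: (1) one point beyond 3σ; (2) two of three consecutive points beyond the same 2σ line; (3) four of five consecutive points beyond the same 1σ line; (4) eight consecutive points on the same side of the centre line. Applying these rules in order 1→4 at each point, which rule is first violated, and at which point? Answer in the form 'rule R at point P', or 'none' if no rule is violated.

Zone of each point (C = within 1σ̂, B = 1σ̂–2σ̂, A = 2σ̂–3σ̂, * = beyond 3σ̂; sign = side of CL): 1:+C, 2:+C, 3:+C, 4:+B, 5:-C, 6:-A, 7:-B, 8:-B, 9:-C, 10:-B, 11:-C
Rule 3 (four of five consecutive points beyond the same 1σ limit) is satisfied at point 10.

rule 3 at point 10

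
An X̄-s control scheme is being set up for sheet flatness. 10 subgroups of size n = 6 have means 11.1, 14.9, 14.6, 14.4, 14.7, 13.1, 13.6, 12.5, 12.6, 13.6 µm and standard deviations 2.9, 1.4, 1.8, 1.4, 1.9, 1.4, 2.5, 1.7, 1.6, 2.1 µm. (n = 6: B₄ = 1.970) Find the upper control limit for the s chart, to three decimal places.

3.684

s̄ = (2.9 + 1.4 + 1.8 + 1.4 + 1.9 + 1.4 + 2.5 + 1.7 + 1.6 + 2.1) / 10 = 1.8700
UCL_s = B₄·s̄ = 1.970 × 1.8700 = 3.6839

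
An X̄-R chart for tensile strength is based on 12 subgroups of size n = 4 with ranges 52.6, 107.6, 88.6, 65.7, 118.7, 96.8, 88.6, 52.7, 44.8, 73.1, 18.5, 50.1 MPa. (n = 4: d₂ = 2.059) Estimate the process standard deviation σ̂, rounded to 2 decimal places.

34.72

R̄ = (52.6 + 107.6 + 88.6 + 65.7 + 118.7 + 96.8 + 88.6 + 52.7 + 44.8 + 73.1 + 18.5 + 50.1) / 12 = 71.4833
σ̂ = R̄ / d₂ = 71.4833 / 2.059 = 34.7175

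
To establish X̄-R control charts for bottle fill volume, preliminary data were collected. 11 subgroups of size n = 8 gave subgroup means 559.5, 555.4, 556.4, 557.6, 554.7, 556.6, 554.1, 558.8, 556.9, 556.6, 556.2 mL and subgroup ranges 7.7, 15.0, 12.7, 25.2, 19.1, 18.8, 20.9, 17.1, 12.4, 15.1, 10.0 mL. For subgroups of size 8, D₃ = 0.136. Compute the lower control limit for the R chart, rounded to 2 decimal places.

R̄ = (7.7 + 15.0 + 12.7 + 25.2 + 19.1 + 18.8 + 20.9 + 17.1 + 12.4 + 15.1 + 10.0) / 11 = 174.0000 / 11 = 15.8182
LCL_R = D₃·R̄ = 0.136 × 15.8182 = 2.1513

2.15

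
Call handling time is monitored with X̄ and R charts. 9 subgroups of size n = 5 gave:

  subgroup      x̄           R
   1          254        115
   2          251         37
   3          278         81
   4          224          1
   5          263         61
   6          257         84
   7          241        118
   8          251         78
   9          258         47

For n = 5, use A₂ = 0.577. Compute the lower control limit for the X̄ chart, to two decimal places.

X̄̄ = (254 + 251 + 278 + 224 + 263 + 257 + 241 + 251 + 258) / 9 = 2277.0000 / 9 = 253.0000
R̄ = (115 + 37 + 81 + 1 + 61 + 84 + 118 + 78 + 47) / 9 = 622.0000 / 9 = 69.1111
LCL = X̄̄ − A₂·R̄ = 253.0000 − 0.577 × 69.1111 = 213.1229

213.12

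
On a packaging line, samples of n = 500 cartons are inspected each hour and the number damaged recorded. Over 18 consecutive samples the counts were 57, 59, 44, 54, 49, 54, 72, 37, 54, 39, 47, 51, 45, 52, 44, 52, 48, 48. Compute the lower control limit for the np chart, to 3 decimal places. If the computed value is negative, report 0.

30.149

p̄ = Σdᵢ / (k·n) = 906 / (18 × 500) = 0.10067
LCL = np̄ − 3·√(np̄(1−p̄)) = 50.3333 − 3 × 6.7280 = 30.1492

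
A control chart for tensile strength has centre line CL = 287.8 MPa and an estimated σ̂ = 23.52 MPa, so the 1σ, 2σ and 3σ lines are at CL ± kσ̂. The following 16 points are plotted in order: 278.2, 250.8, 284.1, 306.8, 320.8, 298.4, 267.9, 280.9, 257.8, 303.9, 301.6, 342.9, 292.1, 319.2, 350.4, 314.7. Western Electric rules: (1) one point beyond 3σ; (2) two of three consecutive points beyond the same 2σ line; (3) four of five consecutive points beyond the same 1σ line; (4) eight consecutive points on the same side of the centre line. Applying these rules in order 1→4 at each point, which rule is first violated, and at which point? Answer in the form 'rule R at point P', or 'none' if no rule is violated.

Zone of each point (C = within 1σ̂, B = 1σ̂–2σ̂, A = 2σ̂–3σ̂, * = beyond 3σ̂; sign = side of CL): 1:-C, 2:-B, 3:-C, 4:+C, 5:+B, 6:+C, 7:-C, 8:-C, 9:-B, 10:+C, 11:+C, 12:+A, 13:+C, 14:+B, 15:+A, 16:+B
Rule 3 (four of five consecutive points beyond the same 1σ limit) is satisfied at point 16.

rule 3 at point 16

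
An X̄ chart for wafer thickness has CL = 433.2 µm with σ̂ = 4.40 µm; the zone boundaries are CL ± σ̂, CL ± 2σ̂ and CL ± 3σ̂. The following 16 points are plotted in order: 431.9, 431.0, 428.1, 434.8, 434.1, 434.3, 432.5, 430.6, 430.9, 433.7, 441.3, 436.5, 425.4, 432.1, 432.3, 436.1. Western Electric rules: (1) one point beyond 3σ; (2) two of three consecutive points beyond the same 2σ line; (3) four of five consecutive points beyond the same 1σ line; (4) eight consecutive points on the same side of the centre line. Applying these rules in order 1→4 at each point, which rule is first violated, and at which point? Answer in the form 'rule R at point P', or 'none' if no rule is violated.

Zone of each point (C = within 1σ̂, B = 1σ̂–2σ̂, A = 2σ̂–3σ̂, * = beyond 3σ̂; sign = side of CL): 1:-C, 2:-C, 3:-B, 4:+C, 5:+C, 6:+C, 7:-C, 8:-C, 9:-C, 10:+C, 11:+B, 12:+C, 13:-B, 14:-C, 15:-C, 16:+C
No rule fires across all 16 points.

none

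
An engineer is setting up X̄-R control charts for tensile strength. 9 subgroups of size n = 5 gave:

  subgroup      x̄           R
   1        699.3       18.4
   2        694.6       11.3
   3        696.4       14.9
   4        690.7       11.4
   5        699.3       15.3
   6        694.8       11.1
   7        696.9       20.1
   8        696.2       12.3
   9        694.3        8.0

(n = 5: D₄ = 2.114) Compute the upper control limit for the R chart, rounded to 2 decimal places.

R̄ = (18.4 + 11.3 + 14.9 + 11.4 + 15.3 + 11.1 + 20.1 + 12.3 + 8.0) / 9 = 122.8000 / 9 = 13.6444
UCL_R = D₄·R̄ = 2.114 × 13.6444 = 28.8444

28.84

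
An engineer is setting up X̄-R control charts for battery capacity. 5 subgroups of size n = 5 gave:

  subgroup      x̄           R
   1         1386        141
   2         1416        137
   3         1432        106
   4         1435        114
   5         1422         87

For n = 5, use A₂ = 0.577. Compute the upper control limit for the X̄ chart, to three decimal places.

1485.709

X̄̄ = (1386 + 1416 + 1432 + 1435 + 1422) / 5 = 7091.0000 / 5 = 1418.2000
R̄ = (141 + 137 + 106 + 114 + 87) / 5 = 585.0000 / 5 = 117.0000
UCL = X̄̄ + A₂·R̄ = 1418.2000 + 0.577 × 117.0000 = 1485.7090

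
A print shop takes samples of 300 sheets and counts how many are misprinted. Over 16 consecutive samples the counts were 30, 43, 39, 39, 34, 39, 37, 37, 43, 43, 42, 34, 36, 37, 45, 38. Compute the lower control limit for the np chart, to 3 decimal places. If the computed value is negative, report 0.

p̄ = Σdᵢ / (k·n) = 616 / (16 × 300) = 0.12833
LCL = np̄ − 3·√(np̄(1−p̄)) = 38.5000 − 3 × 5.7930 = 21.1209

21.121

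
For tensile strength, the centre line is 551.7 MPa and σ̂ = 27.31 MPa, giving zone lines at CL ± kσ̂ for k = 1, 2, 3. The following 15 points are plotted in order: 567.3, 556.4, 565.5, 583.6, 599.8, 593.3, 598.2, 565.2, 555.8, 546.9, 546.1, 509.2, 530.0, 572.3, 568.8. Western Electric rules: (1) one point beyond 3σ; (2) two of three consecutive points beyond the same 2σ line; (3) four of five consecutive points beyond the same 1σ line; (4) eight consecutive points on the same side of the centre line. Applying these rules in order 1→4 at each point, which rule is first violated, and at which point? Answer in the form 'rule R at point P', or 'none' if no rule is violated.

rule 3 at point 7

Zone of each point (C = within 1σ̂, B = 1σ̂–2σ̂, A = 2σ̂–3σ̂, * = beyond 3σ̂; sign = side of CL): 1:+C, 2:+C, 3:+C, 4:+B, 5:+B, 6:+B, 7:+B, 8:+C, 9:+C, 10:-C, 11:-C, 12:-B, 13:-C, 14:+C, 15:+C
Rule 3 (four of five consecutive points beyond the same 1σ limit) is satisfied at point 7.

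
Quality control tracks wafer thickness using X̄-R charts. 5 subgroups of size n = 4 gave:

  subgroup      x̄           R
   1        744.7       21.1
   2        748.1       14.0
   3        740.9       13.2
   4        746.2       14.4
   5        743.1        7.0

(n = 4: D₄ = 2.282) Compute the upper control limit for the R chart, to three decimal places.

31.811

R̄ = (21.1 + 14.0 + 13.2 + 14.4 + 7.0) / 5 = 69.7000 / 5 = 13.9400
UCL_R = D₄·R̄ = 2.282 × 13.9400 = 31.8111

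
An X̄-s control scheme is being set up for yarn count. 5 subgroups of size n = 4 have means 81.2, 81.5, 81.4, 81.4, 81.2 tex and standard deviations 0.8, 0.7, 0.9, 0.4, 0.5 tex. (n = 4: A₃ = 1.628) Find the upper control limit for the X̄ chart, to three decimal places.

X̄̄ = (81.2 + 81.5 + 81.4 + 81.4 + 81.2) / 5 = 81.3400
s̄ = (0.8 + 0.7 + 0.9 + 0.4 + 0.5) / 5 = 0.6600
UCL = X̄̄ + A₃·s̄ = 81.3400 + 1.628 × 0.6600 = 82.4145

82.414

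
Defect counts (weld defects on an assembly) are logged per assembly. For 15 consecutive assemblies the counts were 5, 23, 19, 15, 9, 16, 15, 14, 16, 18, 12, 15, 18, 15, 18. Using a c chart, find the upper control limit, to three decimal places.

c̄ = (5 + 23 + 19 + 15 + 9 + 16 + 15 + 14 + 16 + 18 + 12 + 15 + 18 + 15 + 18) / 15 = 228 / 15 = 15.2000
UCL = c̄ + 3√c̄ = 15.2000 + 3 × √15.2000 = 15.2000 + 3 × 3.8987 = 26.8962

26.896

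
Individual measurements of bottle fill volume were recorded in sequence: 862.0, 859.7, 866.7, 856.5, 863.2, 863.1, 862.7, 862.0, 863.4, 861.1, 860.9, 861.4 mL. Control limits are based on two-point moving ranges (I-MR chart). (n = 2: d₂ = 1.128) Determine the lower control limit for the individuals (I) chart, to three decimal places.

X̄ = (862.0 + 859.7 + 866.7 + 856.5 + 863.2 + 863.1 + 862.7 + 862.0 + 863.4 + 861.1 + 860.9 + 861.4) / 12 = 861.8917
Moving ranges: 2.3, 7.0, 10.2, 6.7, 0.1, 0.4, 0.7, 1.4, 2.3, 0.2, 0.5; M̄R̄ = 31.8000 / 11 = 2.8909
LCL = X̄ − 3·M̄R̄/d₂ = 861.8917 − 3 × 2.8909 / 1.128 = 854.2031

854.203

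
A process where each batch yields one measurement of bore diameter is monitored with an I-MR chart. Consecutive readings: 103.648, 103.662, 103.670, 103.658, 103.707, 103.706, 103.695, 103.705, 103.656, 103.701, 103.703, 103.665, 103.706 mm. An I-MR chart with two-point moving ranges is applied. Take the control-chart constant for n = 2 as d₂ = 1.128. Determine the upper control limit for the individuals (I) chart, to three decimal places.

103.745

X̄ = (103.648 + 103.662 + 103.670 + 103.658 + 103.707 + 103.706 + 103.695 + 103.705 + 103.656 + 103.701 + 103.703 + 103.665 + 103.706) / 13 = 103.6832
Moving ranges: 0.014, 0.008, 0.012, 0.049, 0.001, 0.011, 0.010, 0.049, 0.045, 0.002, 0.038, 0.041; M̄R̄ = 0.2800 / 12 = 0.0233
UCL = X̄ + 3·M̄R̄/d₂ = 103.6832 + 3 × 0.0233 / 1.128 = 103.7453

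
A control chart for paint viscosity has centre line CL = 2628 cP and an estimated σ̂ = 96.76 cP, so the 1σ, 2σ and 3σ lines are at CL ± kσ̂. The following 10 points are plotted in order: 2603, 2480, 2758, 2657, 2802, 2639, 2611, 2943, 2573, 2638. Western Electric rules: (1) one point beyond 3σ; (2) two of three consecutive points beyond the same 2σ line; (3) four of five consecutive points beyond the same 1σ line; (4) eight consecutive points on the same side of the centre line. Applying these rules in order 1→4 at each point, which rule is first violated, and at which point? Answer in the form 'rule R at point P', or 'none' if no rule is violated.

rule 1 at point 8

Zone of each point (C = within 1σ̂, B = 1σ̂–2σ̂, A = 2σ̂–3σ̂, * = beyond 3σ̂; sign = side of CL): 1:-C, 2:-B, 3:+B, 4:+C, 5:+B, 6:+C, 7:-C, 8:+*, 9:-C, 10:+C
Rule 1 (one point beyond the 3σ limits) is satisfied at point 8.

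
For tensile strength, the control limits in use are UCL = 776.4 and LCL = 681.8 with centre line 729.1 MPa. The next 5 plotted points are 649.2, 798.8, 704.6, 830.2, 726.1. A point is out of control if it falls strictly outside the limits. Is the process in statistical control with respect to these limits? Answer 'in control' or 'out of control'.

Compare each point to [681.8, 776.4]: sample 1 = 649.2 < LCL; sample 2 = 798.8 > UCL; sample 4 = 830.2 > UCL.

out of control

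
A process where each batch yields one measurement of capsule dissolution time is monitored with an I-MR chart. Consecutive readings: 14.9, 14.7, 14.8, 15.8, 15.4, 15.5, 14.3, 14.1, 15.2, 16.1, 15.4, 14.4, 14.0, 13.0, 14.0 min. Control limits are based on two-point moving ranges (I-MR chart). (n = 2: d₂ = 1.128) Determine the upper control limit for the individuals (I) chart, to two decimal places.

X̄ = (14.9 + 14.7 + 14.8 + 15.8 + 15.4 + 15.5 + 14.3 + 14.1 + 15.2 + 16.1 + 15.4 + 14.4 + 14.0 + 13.0 + 14.0) / 15 = 14.7733
Moving ranges: 0.2, 0.1, 1.0, 0.4, 0.1, 1.2, 0.2, 1.1, 0.9, 0.7, 1.0, 0.4, 1.0, 1.0; M̄R̄ = 9.3000 / 14 = 0.6643
UCL = X̄ + 3·M̄R̄/d₂ = 14.7733 + 3 × 0.6643 / 1.128 = 16.5401

16.54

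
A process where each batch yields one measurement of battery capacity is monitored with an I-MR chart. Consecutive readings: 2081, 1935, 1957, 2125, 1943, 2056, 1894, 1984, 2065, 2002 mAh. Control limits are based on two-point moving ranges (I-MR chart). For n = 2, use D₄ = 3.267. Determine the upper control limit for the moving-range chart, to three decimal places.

372.801

Moving ranges: 146, 22, 168, 182, 113, 162, 90, 81, 63; M̄R̄ = 1027.0000 / 9 = 114.1111
UCL_MR = D₄·M̄R̄ = 3.267 × 114.1111 = 372.8010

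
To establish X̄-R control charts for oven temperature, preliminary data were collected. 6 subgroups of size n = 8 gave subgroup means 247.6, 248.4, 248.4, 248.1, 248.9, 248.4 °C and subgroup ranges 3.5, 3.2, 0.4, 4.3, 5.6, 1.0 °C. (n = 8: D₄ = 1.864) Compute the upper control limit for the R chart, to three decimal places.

5.592

R̄ = (3.5 + 3.2 + 0.4 + 4.3 + 5.6 + 1.0) / 6 = 18.0000 / 6 = 3.0000
UCL_R = D₄·R̄ = 1.864 × 3.0000 = 5.5920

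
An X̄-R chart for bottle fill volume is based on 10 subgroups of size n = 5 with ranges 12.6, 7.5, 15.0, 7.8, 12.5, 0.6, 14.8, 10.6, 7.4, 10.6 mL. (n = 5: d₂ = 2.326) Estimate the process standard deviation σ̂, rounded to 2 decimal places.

R̄ = (12.6 + 7.5 + 15.0 + 7.8 + 12.5 + 0.6 + 14.8 + 10.6 + 7.4 + 10.6) / 10 = 9.9400
σ̂ = R̄ / d₂ = 9.9400 / 2.326 = 4.2734

4.27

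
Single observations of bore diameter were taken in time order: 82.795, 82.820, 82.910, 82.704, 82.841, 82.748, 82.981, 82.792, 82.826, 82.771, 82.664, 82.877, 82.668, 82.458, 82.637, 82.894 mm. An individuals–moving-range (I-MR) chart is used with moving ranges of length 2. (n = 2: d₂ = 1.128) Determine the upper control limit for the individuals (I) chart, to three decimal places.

X̄ = (82.795 + 82.820 + 82.910 + 82.704 + 82.841 + 82.748 + 82.981 + 82.792 + 82.826 + 82.771 + 82.664 + 82.877 + 82.668 + 82.458 + 82.637 + 82.894) / 16 = 82.7741
Moving ranges: 0.025, 0.090, 0.206, 0.137, 0.093, 0.233, 0.189, 0.034, 0.055, 0.107, 0.213, 0.209, 0.210, 0.179, 0.257; M̄R̄ = 2.2370 / 15 = 0.1491
UCL = X̄ + 3·M̄R̄/d₂ = 82.7741 + 3 × 0.1491 / 1.128 = 83.1708

83.171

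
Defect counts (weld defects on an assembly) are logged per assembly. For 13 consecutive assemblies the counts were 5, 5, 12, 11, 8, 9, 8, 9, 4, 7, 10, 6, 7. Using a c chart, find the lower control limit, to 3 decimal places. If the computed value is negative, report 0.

0.000

c̄ = (5 + 5 + 12 + 11 + 8 + 9 + 8 + 9 + 4 + 7 + 10 + 6 + 7) / 13 = 101 / 13 = 7.7692
LCL = c̄ − 3√c̄ = 7.7692 − 3 × 2.7873 = -0.5928 → 0 (cannot be negative)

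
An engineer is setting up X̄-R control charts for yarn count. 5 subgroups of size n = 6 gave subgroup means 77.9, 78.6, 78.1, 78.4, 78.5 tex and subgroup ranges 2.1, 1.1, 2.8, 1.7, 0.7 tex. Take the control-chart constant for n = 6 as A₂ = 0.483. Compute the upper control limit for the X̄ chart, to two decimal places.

X̄̄ = (77.9 + 78.6 + 78.1 + 78.4 + 78.5) / 5 = 391.5000 / 5 = 78.3000
R̄ = (2.1 + 1.1 + 2.8 + 1.7 + 0.7) / 5 = 8.4000 / 5 = 1.6800
UCL = X̄̄ + A₂·R̄ = 78.3000 + 0.483 × 1.6800 = 79.1114

79.11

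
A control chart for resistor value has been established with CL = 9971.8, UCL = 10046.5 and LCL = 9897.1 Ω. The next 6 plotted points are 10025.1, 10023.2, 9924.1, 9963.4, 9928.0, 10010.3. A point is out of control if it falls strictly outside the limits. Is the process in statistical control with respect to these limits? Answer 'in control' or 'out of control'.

in control

All 6 points lie within [9897.1, 10046.5].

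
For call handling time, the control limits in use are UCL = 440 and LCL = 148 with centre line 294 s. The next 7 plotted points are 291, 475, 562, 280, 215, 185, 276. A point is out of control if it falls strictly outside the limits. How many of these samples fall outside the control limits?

2

Compare each point to [148, 440]: sample 2 = 475 > UCL; sample 3 = 562 > UCL.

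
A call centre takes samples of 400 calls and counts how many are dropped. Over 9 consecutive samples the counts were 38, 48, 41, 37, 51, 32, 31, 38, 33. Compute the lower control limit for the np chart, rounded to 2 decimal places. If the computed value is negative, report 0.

p̄ = Σdᵢ / (k·n) = 349 / (9 × 400) = 0.09694
LCL = np̄ − 3·√(np̄(1−p̄)) = 38.7778 − 3 × 5.9176 = 21.0249

21.02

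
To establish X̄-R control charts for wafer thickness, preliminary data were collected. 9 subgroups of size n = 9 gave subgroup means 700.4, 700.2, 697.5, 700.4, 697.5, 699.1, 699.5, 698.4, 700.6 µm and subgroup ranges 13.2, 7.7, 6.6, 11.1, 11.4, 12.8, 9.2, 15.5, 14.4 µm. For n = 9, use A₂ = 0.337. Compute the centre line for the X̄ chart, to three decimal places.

X̄̄ = (700.4 + 700.2 + 697.5 + 700.4 + 697.5 + 699.1 + 699.5 + 698.4 + 700.6) / 9 = 6293.6000 / 9 = 699.2889
CL = X̄̄ = 699.2889

699.289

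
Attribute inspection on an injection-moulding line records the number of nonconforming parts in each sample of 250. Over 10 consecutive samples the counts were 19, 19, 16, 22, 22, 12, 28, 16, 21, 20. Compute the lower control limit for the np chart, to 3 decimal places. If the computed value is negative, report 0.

6.780

p̄ = Σdᵢ / (k·n) = 195 / (10 × 250) = 0.07800
LCL = np̄ − 3·√(np̄(1−p̄)) = 19.5000 − 3 × 4.2402 = 6.7795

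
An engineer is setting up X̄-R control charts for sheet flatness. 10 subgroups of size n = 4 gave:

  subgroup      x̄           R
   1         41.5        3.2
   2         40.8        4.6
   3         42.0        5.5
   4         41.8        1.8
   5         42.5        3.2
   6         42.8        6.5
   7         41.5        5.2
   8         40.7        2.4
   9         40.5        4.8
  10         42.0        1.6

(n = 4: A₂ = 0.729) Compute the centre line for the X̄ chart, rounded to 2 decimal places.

X̄̄ = (41.5 + 40.8 + 42.0 + 41.8 + 42.5 + 42.8 + 41.5 + 40.7 + 40.5 + 42.0) / 10 = 416.1000 / 10 = 41.6100
CL = X̄̄ = 41.6100

41.61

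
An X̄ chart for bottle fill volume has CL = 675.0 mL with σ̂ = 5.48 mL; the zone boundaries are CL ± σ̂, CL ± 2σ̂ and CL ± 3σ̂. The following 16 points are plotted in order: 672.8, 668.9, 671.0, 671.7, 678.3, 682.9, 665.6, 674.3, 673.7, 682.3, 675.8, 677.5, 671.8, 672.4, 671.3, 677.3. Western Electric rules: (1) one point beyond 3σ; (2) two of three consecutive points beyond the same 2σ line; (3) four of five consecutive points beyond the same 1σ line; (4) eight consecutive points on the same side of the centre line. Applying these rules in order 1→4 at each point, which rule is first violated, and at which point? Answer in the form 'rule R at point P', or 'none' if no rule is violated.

none

Zone of each point (C = within 1σ̂, B = 1σ̂–2σ̂, A = 2σ̂–3σ̂, * = beyond 3σ̂; sign = side of CL): 1:-C, 2:-B, 3:-C, 4:-C, 5:+C, 6:+B, 7:-B, 8:-C, 9:-C, 10:+B, 11:+C, 12:+C, 13:-C, 14:-C, 15:-C, 16:+C
No rule fires across all 16 points.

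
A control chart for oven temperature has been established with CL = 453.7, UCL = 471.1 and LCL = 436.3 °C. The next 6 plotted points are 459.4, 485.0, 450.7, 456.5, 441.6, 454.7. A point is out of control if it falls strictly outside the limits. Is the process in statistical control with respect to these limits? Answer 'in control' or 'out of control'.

out of control

Compare each point to [436.3, 471.1]: sample 2 = 485.0 > UCL.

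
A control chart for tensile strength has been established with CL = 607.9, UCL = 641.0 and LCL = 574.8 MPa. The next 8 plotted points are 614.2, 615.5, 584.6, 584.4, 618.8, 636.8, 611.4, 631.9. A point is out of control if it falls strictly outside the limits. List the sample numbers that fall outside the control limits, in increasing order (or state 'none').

none

All 8 points lie within [574.8, 641.0].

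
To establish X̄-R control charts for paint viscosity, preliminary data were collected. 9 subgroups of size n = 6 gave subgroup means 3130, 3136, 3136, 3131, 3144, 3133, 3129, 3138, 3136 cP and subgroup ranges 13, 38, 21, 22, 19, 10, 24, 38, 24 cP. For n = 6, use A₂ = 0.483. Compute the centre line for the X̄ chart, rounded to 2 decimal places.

X̄̄ = (3130 + 3136 + 3136 + 3131 + 3144 + 3133 + 3129 + 3138 + 3136) / 9 = 28213.0000 / 9 = 3134.7778
CL = X̄̄ = 3134.7778

3134.78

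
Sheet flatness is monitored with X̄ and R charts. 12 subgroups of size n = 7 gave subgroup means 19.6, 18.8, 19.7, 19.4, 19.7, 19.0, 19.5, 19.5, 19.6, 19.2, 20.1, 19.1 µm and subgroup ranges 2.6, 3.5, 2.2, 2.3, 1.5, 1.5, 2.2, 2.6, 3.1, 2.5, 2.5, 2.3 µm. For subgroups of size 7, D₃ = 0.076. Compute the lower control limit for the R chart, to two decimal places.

R̄ = (2.6 + 3.5 + 2.2 + 2.3 + 1.5 + 1.5 + 2.2 + 2.6 + 3.1 + 2.5 + 2.5 + 2.3) / 12 = 28.8000 / 12 = 2.4000
LCL_R = D₃·R̄ = 0.076 × 2.4000 = 0.1824

0.18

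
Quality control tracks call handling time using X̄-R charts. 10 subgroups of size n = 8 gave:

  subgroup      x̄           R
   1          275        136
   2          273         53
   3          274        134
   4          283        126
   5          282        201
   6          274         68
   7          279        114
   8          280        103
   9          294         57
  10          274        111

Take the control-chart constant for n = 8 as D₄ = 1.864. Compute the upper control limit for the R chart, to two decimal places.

205.60

R̄ = (136 + 53 + 134 + 126 + 201 + 68 + 114 + 103 + 57 + 111) / 10 = 1103.0000 / 10 = 110.3000
UCL_R = D₄·R̄ = 1.864 × 110.3000 = 205.5992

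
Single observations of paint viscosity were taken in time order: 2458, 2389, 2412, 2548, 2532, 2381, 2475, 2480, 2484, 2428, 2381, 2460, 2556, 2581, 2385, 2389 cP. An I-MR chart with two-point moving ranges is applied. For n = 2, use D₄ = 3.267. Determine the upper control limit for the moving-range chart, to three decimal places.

Moving ranges: 69, 23, 136, 16, 151, 94, 5, 4, 56, 47, 79, 96, 25, 196, 4; M̄R̄ = 1001.0000 / 15 = 66.7333
UCL_MR = D₄·M̄R̄ = 3.267 × 66.7333 = 218.0178

218.018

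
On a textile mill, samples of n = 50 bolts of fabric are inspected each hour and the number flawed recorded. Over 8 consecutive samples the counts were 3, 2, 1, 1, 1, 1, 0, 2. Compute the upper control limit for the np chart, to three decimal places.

4.844

p̄ = Σdᵢ / (k·n) = 11 / (8 × 50) = 0.02750
UCL = np̄ + 3·√(np̄(1−p̄)) = 1.3750 + 3 × √(1.3750×0.97250) = 1.3750 + 3 × 1.1564 = 4.8441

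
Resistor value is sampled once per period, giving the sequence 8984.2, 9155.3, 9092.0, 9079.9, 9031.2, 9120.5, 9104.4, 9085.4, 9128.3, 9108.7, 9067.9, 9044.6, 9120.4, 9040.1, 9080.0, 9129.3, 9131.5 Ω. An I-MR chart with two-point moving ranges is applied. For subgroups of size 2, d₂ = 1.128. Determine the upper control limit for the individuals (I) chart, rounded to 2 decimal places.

X̄ = (8984.2 + 9155.3 + 9092.0 + 9079.9 + 9031.2 + 9120.5 + 9104.4 + 9085.4 + 9128.3 + 9108.7 + 9067.9 + 9044.6 + 9120.4 + 9040.1 + 9080.0 + 9129.3 + 9131.5) / 17 = 9088.4529
Moving ranges: 171.1, 63.3, 12.1, 48.7, 89.3, 16.1, 19.0, 42.9, 19.6, 40.8, 23.3, 75.8, 80.3, 39.9, 49.3, 2.2; M̄R̄ = 793.7000 / 16 = 49.6062
UCL = X̄ + 3·M̄R̄/d₂ = 9088.4529 + 3 × 49.6062 / 1.128 = 9220.3845

9220.38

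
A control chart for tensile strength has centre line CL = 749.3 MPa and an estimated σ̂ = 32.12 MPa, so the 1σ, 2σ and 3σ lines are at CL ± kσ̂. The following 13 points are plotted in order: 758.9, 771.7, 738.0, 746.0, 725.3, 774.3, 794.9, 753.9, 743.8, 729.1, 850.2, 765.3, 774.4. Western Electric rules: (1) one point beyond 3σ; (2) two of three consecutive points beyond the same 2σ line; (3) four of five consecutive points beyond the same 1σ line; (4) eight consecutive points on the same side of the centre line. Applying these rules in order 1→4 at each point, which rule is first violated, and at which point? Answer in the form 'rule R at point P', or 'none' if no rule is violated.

rule 1 at point 11

Zone of each point (C = within 1σ̂, B = 1σ̂–2σ̂, A = 2σ̂–3σ̂, * = beyond 3σ̂; sign = side of CL): 1:+C, 2:+C, 3:-C, 4:-C, 5:-C, 6:+C, 7:+B, 8:+C, 9:-C, 10:-C, 11:+*, 12:+C, 13:+C
Rule 1 (one point beyond the 3σ limits) is satisfied at point 11.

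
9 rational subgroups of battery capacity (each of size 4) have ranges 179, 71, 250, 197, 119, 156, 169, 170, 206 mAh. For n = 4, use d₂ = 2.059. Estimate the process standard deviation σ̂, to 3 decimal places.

R̄ = (179 + 71 + 250 + 197 + 119 + 156 + 169 + 170 + 206) / 9 = 168.5556
σ̂ = R̄ / d₂ = 168.5556 / 2.059 = 81.8628

81.863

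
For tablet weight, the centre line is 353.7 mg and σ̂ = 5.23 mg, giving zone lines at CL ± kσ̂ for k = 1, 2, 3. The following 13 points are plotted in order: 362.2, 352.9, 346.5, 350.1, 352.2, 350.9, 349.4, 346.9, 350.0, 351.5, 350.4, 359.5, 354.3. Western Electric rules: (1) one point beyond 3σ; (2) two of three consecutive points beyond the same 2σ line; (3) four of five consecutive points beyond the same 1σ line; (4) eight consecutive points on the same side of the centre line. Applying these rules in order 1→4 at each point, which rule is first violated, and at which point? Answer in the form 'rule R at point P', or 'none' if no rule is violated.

rule 4 at point 9

Zone of each point (C = within 1σ̂, B = 1σ̂–2σ̂, A = 2σ̂–3σ̂, * = beyond 3σ̂; sign = side of CL): 1:+B, 2:-C, 3:-B, 4:-C, 5:-C, 6:-C, 7:-C, 8:-B, 9:-C, 10:-C, 11:-C, 12:+B, 13:+C
Rule 4 (eight consecutive points on the same side of the centre line) is satisfied at point 9.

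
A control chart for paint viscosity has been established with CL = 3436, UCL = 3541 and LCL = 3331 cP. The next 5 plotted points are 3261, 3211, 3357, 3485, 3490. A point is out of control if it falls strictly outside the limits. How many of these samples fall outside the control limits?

Compare each point to [3331, 3541]: sample 1 = 3261 < LCL; sample 2 = 3211 < LCL.

2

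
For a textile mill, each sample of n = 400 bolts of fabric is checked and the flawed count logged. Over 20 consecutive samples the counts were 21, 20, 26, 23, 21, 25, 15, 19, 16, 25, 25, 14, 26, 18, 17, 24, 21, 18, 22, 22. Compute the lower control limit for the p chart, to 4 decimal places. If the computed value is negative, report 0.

p̄ = Σdᵢ / (k·n) = 418 / (20 × 400) = 0.05225
LCL = p̄ − 3·√(p̄(1−p̄)/n) = 0.05225 − 3 × 0.01113 = 0.01887

0.0189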